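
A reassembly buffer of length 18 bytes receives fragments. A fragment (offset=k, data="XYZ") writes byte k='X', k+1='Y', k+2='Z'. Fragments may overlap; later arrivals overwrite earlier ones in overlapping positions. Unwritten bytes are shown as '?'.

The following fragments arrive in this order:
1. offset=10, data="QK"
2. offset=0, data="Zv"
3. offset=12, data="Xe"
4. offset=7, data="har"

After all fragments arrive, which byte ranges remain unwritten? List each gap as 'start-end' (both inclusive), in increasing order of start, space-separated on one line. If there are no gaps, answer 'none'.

Answer: 2-6 14-17

Derivation:
Fragment 1: offset=10 len=2
Fragment 2: offset=0 len=2
Fragment 3: offset=12 len=2
Fragment 4: offset=7 len=3
Gaps: 2-6 14-17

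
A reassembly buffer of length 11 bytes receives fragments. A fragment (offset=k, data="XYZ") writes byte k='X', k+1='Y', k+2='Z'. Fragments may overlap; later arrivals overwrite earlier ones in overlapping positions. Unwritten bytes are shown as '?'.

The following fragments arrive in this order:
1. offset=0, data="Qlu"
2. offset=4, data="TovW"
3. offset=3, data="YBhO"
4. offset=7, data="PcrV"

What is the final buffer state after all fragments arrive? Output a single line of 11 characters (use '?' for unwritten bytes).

Answer: QluYBhOPcrV

Derivation:
Fragment 1: offset=0 data="Qlu" -> buffer=Qlu????????
Fragment 2: offset=4 data="TovW" -> buffer=Qlu?TovW???
Fragment 3: offset=3 data="YBhO" -> buffer=QluYBhOW???
Fragment 4: offset=7 data="PcrV" -> buffer=QluYBhOPcrV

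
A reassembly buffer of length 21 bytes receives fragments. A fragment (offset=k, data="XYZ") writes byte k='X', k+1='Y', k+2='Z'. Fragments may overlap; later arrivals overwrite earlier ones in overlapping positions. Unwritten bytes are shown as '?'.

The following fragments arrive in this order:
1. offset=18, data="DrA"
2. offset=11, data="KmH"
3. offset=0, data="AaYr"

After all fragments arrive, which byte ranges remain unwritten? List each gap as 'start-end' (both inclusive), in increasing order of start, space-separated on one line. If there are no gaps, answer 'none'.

Answer: 4-10 14-17

Derivation:
Fragment 1: offset=18 len=3
Fragment 2: offset=11 len=3
Fragment 3: offset=0 len=4
Gaps: 4-10 14-17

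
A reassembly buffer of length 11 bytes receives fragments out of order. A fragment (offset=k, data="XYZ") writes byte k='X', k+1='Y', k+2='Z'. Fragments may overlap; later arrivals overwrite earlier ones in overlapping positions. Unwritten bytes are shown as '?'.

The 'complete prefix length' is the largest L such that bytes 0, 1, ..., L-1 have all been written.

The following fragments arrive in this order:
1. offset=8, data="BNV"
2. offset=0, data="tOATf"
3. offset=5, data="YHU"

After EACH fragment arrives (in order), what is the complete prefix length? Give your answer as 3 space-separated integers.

Fragment 1: offset=8 data="BNV" -> buffer=????????BNV -> prefix_len=0
Fragment 2: offset=0 data="tOATf" -> buffer=tOATf???BNV -> prefix_len=5
Fragment 3: offset=5 data="YHU" -> buffer=tOATfYHUBNV -> prefix_len=11

Answer: 0 5 11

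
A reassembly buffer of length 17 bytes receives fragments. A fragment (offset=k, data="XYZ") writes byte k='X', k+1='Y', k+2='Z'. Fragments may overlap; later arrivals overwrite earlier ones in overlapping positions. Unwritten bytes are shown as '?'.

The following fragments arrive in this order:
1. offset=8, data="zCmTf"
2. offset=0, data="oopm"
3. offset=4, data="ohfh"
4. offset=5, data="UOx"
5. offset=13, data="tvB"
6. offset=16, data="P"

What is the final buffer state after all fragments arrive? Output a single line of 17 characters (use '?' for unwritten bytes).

Answer: oopmoUOxzCmTftvBP

Derivation:
Fragment 1: offset=8 data="zCmTf" -> buffer=????????zCmTf????
Fragment 2: offset=0 data="oopm" -> buffer=oopm????zCmTf????
Fragment 3: offset=4 data="ohfh" -> buffer=oopmohfhzCmTf????
Fragment 4: offset=5 data="UOx" -> buffer=oopmoUOxzCmTf????
Fragment 5: offset=13 data="tvB" -> buffer=oopmoUOxzCmTftvB?
Fragment 6: offset=16 data="P" -> buffer=oopmoUOxzCmTftvBP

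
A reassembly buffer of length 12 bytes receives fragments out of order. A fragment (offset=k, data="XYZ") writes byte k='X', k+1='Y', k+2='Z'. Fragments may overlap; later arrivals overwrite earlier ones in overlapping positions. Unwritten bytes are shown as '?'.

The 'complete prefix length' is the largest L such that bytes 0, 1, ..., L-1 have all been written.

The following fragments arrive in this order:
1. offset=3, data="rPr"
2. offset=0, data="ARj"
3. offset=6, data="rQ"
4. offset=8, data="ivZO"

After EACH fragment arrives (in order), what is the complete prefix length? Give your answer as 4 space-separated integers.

Answer: 0 6 8 12

Derivation:
Fragment 1: offset=3 data="rPr" -> buffer=???rPr?????? -> prefix_len=0
Fragment 2: offset=0 data="ARj" -> buffer=ARjrPr?????? -> prefix_len=6
Fragment 3: offset=6 data="rQ" -> buffer=ARjrPrrQ???? -> prefix_len=8
Fragment 4: offset=8 data="ivZO" -> buffer=ARjrPrrQivZO -> prefix_len=12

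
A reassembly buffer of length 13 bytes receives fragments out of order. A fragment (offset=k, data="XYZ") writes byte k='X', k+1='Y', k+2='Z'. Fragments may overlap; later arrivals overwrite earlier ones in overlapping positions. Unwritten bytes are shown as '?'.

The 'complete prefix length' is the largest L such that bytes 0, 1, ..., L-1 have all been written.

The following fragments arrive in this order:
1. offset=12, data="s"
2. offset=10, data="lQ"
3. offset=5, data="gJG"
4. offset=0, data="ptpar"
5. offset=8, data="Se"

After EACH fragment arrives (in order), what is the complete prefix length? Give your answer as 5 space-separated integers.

Answer: 0 0 0 8 13

Derivation:
Fragment 1: offset=12 data="s" -> buffer=????????????s -> prefix_len=0
Fragment 2: offset=10 data="lQ" -> buffer=??????????lQs -> prefix_len=0
Fragment 3: offset=5 data="gJG" -> buffer=?????gJG??lQs -> prefix_len=0
Fragment 4: offset=0 data="ptpar" -> buffer=ptpargJG??lQs -> prefix_len=8
Fragment 5: offset=8 data="Se" -> buffer=ptpargJGSelQs -> prefix_len=13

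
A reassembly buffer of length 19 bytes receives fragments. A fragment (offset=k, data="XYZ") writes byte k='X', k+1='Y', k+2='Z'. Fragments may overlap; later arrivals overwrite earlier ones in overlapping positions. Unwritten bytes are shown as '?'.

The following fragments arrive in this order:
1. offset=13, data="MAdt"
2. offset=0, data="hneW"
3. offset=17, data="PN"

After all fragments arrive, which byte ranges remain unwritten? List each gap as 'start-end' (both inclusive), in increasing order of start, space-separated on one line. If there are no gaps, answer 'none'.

Answer: 4-12

Derivation:
Fragment 1: offset=13 len=4
Fragment 2: offset=0 len=4
Fragment 3: offset=17 len=2
Gaps: 4-12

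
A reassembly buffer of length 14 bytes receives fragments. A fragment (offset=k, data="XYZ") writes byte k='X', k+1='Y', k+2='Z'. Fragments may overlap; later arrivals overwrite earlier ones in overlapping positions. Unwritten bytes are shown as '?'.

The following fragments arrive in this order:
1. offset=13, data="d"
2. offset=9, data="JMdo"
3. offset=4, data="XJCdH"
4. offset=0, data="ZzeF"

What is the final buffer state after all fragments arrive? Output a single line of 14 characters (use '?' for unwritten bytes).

Answer: ZzeFXJCdHJMdod

Derivation:
Fragment 1: offset=13 data="d" -> buffer=?????????????d
Fragment 2: offset=9 data="JMdo" -> buffer=?????????JMdod
Fragment 3: offset=4 data="XJCdH" -> buffer=????XJCdHJMdod
Fragment 4: offset=0 data="ZzeF" -> buffer=ZzeFXJCdHJMdod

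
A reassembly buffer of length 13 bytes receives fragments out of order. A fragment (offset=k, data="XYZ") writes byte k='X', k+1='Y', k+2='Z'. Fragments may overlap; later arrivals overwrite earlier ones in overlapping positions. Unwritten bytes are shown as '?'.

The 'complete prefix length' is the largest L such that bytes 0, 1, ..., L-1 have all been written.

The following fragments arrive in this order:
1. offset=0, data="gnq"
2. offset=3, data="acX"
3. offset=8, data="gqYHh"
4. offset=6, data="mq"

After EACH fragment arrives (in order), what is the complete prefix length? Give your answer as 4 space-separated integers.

Answer: 3 6 6 13

Derivation:
Fragment 1: offset=0 data="gnq" -> buffer=gnq?????????? -> prefix_len=3
Fragment 2: offset=3 data="acX" -> buffer=gnqacX??????? -> prefix_len=6
Fragment 3: offset=8 data="gqYHh" -> buffer=gnqacX??gqYHh -> prefix_len=6
Fragment 4: offset=6 data="mq" -> buffer=gnqacXmqgqYHh -> prefix_len=13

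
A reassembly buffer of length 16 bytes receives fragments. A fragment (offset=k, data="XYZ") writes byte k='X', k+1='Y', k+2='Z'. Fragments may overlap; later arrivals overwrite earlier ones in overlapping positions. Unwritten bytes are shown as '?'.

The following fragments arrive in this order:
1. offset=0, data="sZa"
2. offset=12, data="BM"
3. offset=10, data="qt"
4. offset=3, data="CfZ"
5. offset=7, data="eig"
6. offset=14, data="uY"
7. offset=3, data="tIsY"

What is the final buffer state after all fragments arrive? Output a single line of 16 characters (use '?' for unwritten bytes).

Answer: sZatIsYeigqtBMuY

Derivation:
Fragment 1: offset=0 data="sZa" -> buffer=sZa?????????????
Fragment 2: offset=12 data="BM" -> buffer=sZa?????????BM??
Fragment 3: offset=10 data="qt" -> buffer=sZa???????qtBM??
Fragment 4: offset=3 data="CfZ" -> buffer=sZaCfZ????qtBM??
Fragment 5: offset=7 data="eig" -> buffer=sZaCfZ?eigqtBM??
Fragment 6: offset=14 data="uY" -> buffer=sZaCfZ?eigqtBMuY
Fragment 7: offset=3 data="tIsY" -> buffer=sZatIsYeigqtBMuY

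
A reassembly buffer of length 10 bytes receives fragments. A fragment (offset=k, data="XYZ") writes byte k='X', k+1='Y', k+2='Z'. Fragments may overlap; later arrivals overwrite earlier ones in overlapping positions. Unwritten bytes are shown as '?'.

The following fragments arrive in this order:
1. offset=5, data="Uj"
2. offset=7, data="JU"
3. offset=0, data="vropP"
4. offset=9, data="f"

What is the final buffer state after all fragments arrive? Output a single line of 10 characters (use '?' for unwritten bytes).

Answer: vropPUjJUf

Derivation:
Fragment 1: offset=5 data="Uj" -> buffer=?????Uj???
Fragment 2: offset=7 data="JU" -> buffer=?????UjJU?
Fragment 3: offset=0 data="vropP" -> buffer=vropPUjJU?
Fragment 4: offset=9 data="f" -> buffer=vropPUjJUf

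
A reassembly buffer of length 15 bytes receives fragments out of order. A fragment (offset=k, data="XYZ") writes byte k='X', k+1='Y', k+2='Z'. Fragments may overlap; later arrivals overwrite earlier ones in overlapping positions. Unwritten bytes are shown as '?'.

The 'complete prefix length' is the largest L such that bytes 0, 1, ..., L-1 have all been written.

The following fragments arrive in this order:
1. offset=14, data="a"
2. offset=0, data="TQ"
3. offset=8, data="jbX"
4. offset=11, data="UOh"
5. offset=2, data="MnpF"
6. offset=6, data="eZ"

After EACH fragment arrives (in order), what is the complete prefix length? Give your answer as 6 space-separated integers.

Answer: 0 2 2 2 6 15

Derivation:
Fragment 1: offset=14 data="a" -> buffer=??????????????a -> prefix_len=0
Fragment 2: offset=0 data="TQ" -> buffer=TQ????????????a -> prefix_len=2
Fragment 3: offset=8 data="jbX" -> buffer=TQ??????jbX???a -> prefix_len=2
Fragment 4: offset=11 data="UOh" -> buffer=TQ??????jbXUOha -> prefix_len=2
Fragment 5: offset=2 data="MnpF" -> buffer=TQMnpF??jbXUOha -> prefix_len=6
Fragment 6: offset=6 data="eZ" -> buffer=TQMnpFeZjbXUOha -> prefix_len=15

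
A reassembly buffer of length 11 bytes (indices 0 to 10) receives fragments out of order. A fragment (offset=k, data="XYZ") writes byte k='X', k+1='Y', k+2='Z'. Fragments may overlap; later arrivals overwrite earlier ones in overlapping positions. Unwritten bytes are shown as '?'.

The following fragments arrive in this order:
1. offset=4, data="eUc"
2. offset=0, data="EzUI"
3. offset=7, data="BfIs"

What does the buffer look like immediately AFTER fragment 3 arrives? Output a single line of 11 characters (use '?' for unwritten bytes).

Answer: EzUIeUcBfIs

Derivation:
Fragment 1: offset=4 data="eUc" -> buffer=????eUc????
Fragment 2: offset=0 data="EzUI" -> buffer=EzUIeUc????
Fragment 3: offset=7 data="BfIs" -> buffer=EzUIeUcBfIs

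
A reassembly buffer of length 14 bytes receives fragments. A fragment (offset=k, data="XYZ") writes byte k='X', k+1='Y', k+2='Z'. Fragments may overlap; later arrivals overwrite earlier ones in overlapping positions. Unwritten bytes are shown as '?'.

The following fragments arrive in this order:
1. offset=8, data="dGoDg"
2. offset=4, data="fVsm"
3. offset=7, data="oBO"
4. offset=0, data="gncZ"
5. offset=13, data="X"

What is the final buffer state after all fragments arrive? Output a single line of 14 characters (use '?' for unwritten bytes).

Fragment 1: offset=8 data="dGoDg" -> buffer=????????dGoDg?
Fragment 2: offset=4 data="fVsm" -> buffer=????fVsmdGoDg?
Fragment 3: offset=7 data="oBO" -> buffer=????fVsoBOoDg?
Fragment 4: offset=0 data="gncZ" -> buffer=gncZfVsoBOoDg?
Fragment 5: offset=13 data="X" -> buffer=gncZfVsoBOoDgX

Answer: gncZfVsoBOoDgX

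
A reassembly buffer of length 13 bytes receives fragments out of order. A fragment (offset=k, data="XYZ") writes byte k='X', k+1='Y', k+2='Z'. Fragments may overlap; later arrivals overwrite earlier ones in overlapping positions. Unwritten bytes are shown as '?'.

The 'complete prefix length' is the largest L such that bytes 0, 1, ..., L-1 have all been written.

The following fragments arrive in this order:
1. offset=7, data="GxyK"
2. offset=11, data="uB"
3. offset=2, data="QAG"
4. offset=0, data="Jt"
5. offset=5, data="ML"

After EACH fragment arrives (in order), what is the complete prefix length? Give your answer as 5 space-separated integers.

Answer: 0 0 0 5 13

Derivation:
Fragment 1: offset=7 data="GxyK" -> buffer=???????GxyK?? -> prefix_len=0
Fragment 2: offset=11 data="uB" -> buffer=???????GxyKuB -> prefix_len=0
Fragment 3: offset=2 data="QAG" -> buffer=??QAG??GxyKuB -> prefix_len=0
Fragment 4: offset=0 data="Jt" -> buffer=JtQAG??GxyKuB -> prefix_len=5
Fragment 5: offset=5 data="ML" -> buffer=JtQAGMLGxyKuB -> prefix_len=13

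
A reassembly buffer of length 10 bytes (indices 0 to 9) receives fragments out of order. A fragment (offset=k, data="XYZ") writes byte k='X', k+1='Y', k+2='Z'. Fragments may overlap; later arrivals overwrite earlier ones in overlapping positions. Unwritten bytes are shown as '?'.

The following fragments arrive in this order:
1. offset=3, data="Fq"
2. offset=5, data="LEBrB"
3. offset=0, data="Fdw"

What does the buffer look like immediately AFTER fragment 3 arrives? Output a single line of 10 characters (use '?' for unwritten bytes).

Fragment 1: offset=3 data="Fq" -> buffer=???Fq?????
Fragment 2: offset=5 data="LEBrB" -> buffer=???FqLEBrB
Fragment 3: offset=0 data="Fdw" -> buffer=FdwFqLEBrB

Answer: FdwFqLEBrB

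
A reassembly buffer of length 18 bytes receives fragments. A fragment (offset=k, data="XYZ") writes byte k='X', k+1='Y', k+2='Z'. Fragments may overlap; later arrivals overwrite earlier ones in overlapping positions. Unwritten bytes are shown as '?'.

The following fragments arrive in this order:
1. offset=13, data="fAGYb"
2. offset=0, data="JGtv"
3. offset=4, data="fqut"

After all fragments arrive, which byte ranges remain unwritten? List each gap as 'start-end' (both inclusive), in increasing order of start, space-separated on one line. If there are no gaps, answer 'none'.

Answer: 8-12

Derivation:
Fragment 1: offset=13 len=5
Fragment 2: offset=0 len=4
Fragment 3: offset=4 len=4
Gaps: 8-12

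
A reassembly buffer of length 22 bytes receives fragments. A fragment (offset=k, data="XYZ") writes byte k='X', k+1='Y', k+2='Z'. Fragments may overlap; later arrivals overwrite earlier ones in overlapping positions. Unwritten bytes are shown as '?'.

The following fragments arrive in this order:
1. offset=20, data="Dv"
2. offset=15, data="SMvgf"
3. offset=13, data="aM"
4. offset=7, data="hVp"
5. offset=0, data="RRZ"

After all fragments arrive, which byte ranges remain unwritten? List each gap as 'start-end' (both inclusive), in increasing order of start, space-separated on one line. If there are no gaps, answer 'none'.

Answer: 3-6 10-12

Derivation:
Fragment 1: offset=20 len=2
Fragment 2: offset=15 len=5
Fragment 3: offset=13 len=2
Fragment 4: offset=7 len=3
Fragment 5: offset=0 len=3
Gaps: 3-6 10-12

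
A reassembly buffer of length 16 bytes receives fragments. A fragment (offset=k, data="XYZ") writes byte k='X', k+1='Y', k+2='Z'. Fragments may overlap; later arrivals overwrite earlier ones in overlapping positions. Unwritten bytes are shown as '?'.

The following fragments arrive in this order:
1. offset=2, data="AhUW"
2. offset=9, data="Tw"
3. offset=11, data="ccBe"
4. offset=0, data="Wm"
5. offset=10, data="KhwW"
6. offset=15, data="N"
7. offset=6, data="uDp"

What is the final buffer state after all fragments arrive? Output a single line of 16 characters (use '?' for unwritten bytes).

Answer: WmAhUWuDpTKhwWeN

Derivation:
Fragment 1: offset=2 data="AhUW" -> buffer=??AhUW??????????
Fragment 2: offset=9 data="Tw" -> buffer=??AhUW???Tw?????
Fragment 3: offset=11 data="ccBe" -> buffer=??AhUW???TwccBe?
Fragment 4: offset=0 data="Wm" -> buffer=WmAhUW???TwccBe?
Fragment 5: offset=10 data="KhwW" -> buffer=WmAhUW???TKhwWe?
Fragment 6: offset=15 data="N" -> buffer=WmAhUW???TKhwWeN
Fragment 7: offset=6 data="uDp" -> buffer=WmAhUWuDpTKhwWeN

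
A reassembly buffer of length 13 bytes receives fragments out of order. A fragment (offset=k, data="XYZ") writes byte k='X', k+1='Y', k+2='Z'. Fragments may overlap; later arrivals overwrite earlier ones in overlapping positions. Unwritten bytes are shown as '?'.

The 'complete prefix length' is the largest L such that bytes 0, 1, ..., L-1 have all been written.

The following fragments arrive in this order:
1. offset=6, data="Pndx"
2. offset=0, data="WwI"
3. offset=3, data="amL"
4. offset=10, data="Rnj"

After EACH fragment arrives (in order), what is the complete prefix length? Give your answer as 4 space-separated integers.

Fragment 1: offset=6 data="Pndx" -> buffer=??????Pndx??? -> prefix_len=0
Fragment 2: offset=0 data="WwI" -> buffer=WwI???Pndx??? -> prefix_len=3
Fragment 3: offset=3 data="amL" -> buffer=WwIamLPndx??? -> prefix_len=10
Fragment 4: offset=10 data="Rnj" -> buffer=WwIamLPndxRnj -> prefix_len=13

Answer: 0 3 10 13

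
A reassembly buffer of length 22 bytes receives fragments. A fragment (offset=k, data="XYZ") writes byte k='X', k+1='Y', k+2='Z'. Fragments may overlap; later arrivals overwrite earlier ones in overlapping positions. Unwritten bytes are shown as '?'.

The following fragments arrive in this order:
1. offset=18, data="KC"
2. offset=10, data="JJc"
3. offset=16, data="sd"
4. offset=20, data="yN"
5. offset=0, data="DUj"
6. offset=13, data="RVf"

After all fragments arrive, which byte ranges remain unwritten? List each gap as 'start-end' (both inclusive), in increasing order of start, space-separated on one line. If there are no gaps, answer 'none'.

Answer: 3-9

Derivation:
Fragment 1: offset=18 len=2
Fragment 2: offset=10 len=3
Fragment 3: offset=16 len=2
Fragment 4: offset=20 len=2
Fragment 5: offset=0 len=3
Fragment 6: offset=13 len=3
Gaps: 3-9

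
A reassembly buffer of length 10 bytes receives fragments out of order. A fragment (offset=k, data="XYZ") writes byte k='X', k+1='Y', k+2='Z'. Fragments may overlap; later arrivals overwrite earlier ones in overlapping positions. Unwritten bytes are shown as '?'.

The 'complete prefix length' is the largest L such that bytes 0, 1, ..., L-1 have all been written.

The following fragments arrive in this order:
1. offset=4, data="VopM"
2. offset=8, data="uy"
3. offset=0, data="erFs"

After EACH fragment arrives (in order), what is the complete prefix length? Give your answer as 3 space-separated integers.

Answer: 0 0 10

Derivation:
Fragment 1: offset=4 data="VopM" -> buffer=????VopM?? -> prefix_len=0
Fragment 2: offset=8 data="uy" -> buffer=????VopMuy -> prefix_len=0
Fragment 3: offset=0 data="erFs" -> buffer=erFsVopMuy -> prefix_len=10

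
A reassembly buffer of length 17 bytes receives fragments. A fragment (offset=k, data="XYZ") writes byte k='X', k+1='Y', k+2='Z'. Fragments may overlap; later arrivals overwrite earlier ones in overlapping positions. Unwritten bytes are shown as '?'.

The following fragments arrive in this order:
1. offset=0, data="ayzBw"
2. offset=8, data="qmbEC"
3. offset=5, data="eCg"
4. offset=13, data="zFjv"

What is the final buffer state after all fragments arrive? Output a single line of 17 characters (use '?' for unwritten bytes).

Answer: ayzBweCgqmbECzFjv

Derivation:
Fragment 1: offset=0 data="ayzBw" -> buffer=ayzBw????????????
Fragment 2: offset=8 data="qmbEC" -> buffer=ayzBw???qmbEC????
Fragment 3: offset=5 data="eCg" -> buffer=ayzBweCgqmbEC????
Fragment 4: offset=13 data="zFjv" -> buffer=ayzBweCgqmbECzFjv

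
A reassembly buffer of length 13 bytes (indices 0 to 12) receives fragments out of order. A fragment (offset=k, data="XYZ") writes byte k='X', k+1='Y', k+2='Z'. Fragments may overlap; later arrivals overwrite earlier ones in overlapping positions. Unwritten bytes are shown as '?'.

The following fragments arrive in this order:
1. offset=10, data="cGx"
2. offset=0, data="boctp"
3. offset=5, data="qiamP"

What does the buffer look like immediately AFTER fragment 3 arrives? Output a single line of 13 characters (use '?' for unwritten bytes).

Fragment 1: offset=10 data="cGx" -> buffer=??????????cGx
Fragment 2: offset=0 data="boctp" -> buffer=boctp?????cGx
Fragment 3: offset=5 data="qiamP" -> buffer=boctpqiamPcGx

Answer: boctpqiamPcGx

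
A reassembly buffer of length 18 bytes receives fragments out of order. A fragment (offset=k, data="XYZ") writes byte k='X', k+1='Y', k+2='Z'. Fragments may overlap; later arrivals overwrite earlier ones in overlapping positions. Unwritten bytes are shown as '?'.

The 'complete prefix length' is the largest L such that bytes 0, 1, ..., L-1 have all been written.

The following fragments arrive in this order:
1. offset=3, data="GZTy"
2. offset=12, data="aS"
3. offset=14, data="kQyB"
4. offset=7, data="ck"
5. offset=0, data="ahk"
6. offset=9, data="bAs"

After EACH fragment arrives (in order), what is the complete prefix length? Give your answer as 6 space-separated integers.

Answer: 0 0 0 0 9 18

Derivation:
Fragment 1: offset=3 data="GZTy" -> buffer=???GZTy??????????? -> prefix_len=0
Fragment 2: offset=12 data="aS" -> buffer=???GZTy?????aS???? -> prefix_len=0
Fragment 3: offset=14 data="kQyB" -> buffer=???GZTy?????aSkQyB -> prefix_len=0
Fragment 4: offset=7 data="ck" -> buffer=???GZTyck???aSkQyB -> prefix_len=0
Fragment 5: offset=0 data="ahk" -> buffer=ahkGZTyck???aSkQyB -> prefix_len=9
Fragment 6: offset=9 data="bAs" -> buffer=ahkGZTyckbAsaSkQyB -> prefix_len=18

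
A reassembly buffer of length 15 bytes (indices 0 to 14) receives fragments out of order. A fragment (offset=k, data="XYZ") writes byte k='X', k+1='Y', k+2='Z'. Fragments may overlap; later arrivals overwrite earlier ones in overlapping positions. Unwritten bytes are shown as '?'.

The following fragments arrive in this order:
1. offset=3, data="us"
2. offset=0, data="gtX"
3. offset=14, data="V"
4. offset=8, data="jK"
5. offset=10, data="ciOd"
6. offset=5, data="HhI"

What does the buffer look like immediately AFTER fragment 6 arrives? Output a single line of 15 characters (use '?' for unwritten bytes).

Answer: gtXusHhIjKciOdV

Derivation:
Fragment 1: offset=3 data="us" -> buffer=???us??????????
Fragment 2: offset=0 data="gtX" -> buffer=gtXus??????????
Fragment 3: offset=14 data="V" -> buffer=gtXus?????????V
Fragment 4: offset=8 data="jK" -> buffer=gtXus???jK????V
Fragment 5: offset=10 data="ciOd" -> buffer=gtXus???jKciOdV
Fragment 6: offset=5 data="HhI" -> buffer=gtXusHhIjKciOdV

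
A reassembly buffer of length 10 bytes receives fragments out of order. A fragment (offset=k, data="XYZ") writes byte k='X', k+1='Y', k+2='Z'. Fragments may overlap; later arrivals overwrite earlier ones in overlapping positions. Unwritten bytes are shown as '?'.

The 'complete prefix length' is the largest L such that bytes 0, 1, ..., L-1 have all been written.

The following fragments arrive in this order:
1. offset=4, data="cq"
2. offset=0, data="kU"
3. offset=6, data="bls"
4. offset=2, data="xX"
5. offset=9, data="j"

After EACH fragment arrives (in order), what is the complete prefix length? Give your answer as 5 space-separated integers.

Answer: 0 2 2 9 10

Derivation:
Fragment 1: offset=4 data="cq" -> buffer=????cq???? -> prefix_len=0
Fragment 2: offset=0 data="kU" -> buffer=kU??cq???? -> prefix_len=2
Fragment 3: offset=6 data="bls" -> buffer=kU??cqbls? -> prefix_len=2
Fragment 4: offset=2 data="xX" -> buffer=kUxXcqbls? -> prefix_len=9
Fragment 5: offset=9 data="j" -> buffer=kUxXcqblsj -> prefix_len=10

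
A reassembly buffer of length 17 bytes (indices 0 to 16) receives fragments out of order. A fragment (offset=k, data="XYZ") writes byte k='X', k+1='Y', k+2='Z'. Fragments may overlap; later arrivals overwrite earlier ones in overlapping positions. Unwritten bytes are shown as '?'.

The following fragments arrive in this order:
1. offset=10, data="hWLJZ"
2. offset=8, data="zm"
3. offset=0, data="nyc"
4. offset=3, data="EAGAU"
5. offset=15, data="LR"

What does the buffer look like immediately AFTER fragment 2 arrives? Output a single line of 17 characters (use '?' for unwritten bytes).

Answer: ????????zmhWLJZ??

Derivation:
Fragment 1: offset=10 data="hWLJZ" -> buffer=??????????hWLJZ??
Fragment 2: offset=8 data="zm" -> buffer=????????zmhWLJZ??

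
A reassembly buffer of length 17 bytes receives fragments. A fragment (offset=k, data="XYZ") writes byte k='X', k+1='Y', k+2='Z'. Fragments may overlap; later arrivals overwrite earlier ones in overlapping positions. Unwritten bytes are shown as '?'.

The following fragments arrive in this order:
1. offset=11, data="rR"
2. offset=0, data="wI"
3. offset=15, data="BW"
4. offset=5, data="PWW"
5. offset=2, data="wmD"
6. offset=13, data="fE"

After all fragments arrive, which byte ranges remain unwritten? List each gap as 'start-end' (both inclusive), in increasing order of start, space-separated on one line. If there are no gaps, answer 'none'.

Answer: 8-10

Derivation:
Fragment 1: offset=11 len=2
Fragment 2: offset=0 len=2
Fragment 3: offset=15 len=2
Fragment 4: offset=5 len=3
Fragment 5: offset=2 len=3
Fragment 6: offset=13 len=2
Gaps: 8-10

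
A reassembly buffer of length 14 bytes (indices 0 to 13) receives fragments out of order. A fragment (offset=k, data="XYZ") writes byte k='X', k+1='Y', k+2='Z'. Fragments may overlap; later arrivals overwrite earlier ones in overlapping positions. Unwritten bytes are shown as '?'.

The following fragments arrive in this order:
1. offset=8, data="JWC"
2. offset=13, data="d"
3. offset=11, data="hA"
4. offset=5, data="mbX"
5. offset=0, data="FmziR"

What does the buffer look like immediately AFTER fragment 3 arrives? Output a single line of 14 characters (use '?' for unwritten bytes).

Fragment 1: offset=8 data="JWC" -> buffer=????????JWC???
Fragment 2: offset=13 data="d" -> buffer=????????JWC??d
Fragment 3: offset=11 data="hA" -> buffer=????????JWChAd

Answer: ????????JWChAd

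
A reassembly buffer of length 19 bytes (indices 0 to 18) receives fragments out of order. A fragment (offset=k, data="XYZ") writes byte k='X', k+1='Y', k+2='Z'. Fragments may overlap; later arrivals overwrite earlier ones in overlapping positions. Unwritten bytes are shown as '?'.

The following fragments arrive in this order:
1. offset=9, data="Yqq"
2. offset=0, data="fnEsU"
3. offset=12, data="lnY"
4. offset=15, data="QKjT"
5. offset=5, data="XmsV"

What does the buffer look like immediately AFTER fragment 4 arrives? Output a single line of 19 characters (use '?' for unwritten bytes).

Answer: fnEsU????YqqlnYQKjT

Derivation:
Fragment 1: offset=9 data="Yqq" -> buffer=?????????Yqq???????
Fragment 2: offset=0 data="fnEsU" -> buffer=fnEsU????Yqq???????
Fragment 3: offset=12 data="lnY" -> buffer=fnEsU????YqqlnY????
Fragment 4: offset=15 data="QKjT" -> buffer=fnEsU????YqqlnYQKjT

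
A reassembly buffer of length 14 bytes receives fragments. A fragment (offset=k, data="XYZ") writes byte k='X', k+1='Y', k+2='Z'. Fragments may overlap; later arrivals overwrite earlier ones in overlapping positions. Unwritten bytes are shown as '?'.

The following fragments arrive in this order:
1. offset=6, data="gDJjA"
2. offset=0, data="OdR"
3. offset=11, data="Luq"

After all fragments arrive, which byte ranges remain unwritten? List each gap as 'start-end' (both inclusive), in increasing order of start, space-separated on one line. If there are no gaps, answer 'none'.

Answer: 3-5

Derivation:
Fragment 1: offset=6 len=5
Fragment 2: offset=0 len=3
Fragment 3: offset=11 len=3
Gaps: 3-5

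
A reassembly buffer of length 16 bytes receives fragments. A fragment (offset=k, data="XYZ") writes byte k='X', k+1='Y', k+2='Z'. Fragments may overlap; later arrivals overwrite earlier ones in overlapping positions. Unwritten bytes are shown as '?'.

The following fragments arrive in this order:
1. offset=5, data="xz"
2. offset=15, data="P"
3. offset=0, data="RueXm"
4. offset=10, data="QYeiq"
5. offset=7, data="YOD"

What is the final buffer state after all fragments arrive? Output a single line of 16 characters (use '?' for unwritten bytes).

Answer: RueXmxzYODQYeiqP

Derivation:
Fragment 1: offset=5 data="xz" -> buffer=?????xz?????????
Fragment 2: offset=15 data="P" -> buffer=?????xz????????P
Fragment 3: offset=0 data="RueXm" -> buffer=RueXmxz????????P
Fragment 4: offset=10 data="QYeiq" -> buffer=RueXmxz???QYeiqP
Fragment 5: offset=7 data="YOD" -> buffer=RueXmxzYODQYeiqP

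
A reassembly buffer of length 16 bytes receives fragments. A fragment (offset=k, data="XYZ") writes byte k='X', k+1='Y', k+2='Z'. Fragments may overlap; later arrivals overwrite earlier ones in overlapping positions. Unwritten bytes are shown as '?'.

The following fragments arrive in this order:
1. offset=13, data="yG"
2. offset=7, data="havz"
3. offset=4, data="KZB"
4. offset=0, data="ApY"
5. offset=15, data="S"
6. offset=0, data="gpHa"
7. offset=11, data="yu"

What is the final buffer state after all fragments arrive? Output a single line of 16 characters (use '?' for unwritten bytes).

Answer: gpHaKZBhavzyuyGS

Derivation:
Fragment 1: offset=13 data="yG" -> buffer=?????????????yG?
Fragment 2: offset=7 data="havz" -> buffer=???????havz??yG?
Fragment 3: offset=4 data="KZB" -> buffer=????KZBhavz??yG?
Fragment 4: offset=0 data="ApY" -> buffer=ApY?KZBhavz??yG?
Fragment 5: offset=15 data="S" -> buffer=ApY?KZBhavz??yGS
Fragment 6: offset=0 data="gpHa" -> buffer=gpHaKZBhavz??yGS
Fragment 7: offset=11 data="yu" -> buffer=gpHaKZBhavzyuyGS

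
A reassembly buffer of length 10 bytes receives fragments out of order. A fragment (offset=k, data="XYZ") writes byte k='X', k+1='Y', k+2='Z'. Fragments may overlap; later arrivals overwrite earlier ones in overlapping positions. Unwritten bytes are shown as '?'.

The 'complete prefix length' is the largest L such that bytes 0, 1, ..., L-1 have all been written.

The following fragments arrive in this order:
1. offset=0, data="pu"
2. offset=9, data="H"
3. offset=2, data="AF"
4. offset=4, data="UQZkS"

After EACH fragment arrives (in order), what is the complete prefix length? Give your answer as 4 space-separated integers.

Fragment 1: offset=0 data="pu" -> buffer=pu???????? -> prefix_len=2
Fragment 2: offset=9 data="H" -> buffer=pu???????H -> prefix_len=2
Fragment 3: offset=2 data="AF" -> buffer=puAF?????H -> prefix_len=4
Fragment 4: offset=4 data="UQZkS" -> buffer=puAFUQZkSH -> prefix_len=10

Answer: 2 2 4 10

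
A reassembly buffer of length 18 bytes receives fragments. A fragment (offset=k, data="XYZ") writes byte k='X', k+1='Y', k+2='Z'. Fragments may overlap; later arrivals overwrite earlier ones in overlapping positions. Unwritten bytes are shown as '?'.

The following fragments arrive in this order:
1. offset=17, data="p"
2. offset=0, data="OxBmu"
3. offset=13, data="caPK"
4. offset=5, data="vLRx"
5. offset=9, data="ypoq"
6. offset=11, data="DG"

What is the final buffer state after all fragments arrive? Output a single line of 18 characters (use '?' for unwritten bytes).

Answer: OxBmuvLRxypDGcaPKp

Derivation:
Fragment 1: offset=17 data="p" -> buffer=?????????????????p
Fragment 2: offset=0 data="OxBmu" -> buffer=OxBmu????????????p
Fragment 3: offset=13 data="caPK" -> buffer=OxBmu????????caPKp
Fragment 4: offset=5 data="vLRx" -> buffer=OxBmuvLRx????caPKp
Fragment 5: offset=9 data="ypoq" -> buffer=OxBmuvLRxypoqcaPKp
Fragment 6: offset=11 data="DG" -> buffer=OxBmuvLRxypDGcaPKp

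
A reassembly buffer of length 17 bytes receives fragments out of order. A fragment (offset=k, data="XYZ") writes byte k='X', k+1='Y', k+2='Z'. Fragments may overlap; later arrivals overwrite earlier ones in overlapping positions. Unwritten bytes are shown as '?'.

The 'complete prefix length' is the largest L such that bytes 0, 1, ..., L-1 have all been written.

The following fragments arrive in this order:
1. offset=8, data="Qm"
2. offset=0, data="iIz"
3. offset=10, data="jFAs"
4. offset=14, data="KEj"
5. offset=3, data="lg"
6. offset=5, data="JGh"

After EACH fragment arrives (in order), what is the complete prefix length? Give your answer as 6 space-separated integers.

Fragment 1: offset=8 data="Qm" -> buffer=????????Qm??????? -> prefix_len=0
Fragment 2: offset=0 data="iIz" -> buffer=iIz?????Qm??????? -> prefix_len=3
Fragment 3: offset=10 data="jFAs" -> buffer=iIz?????QmjFAs??? -> prefix_len=3
Fragment 4: offset=14 data="KEj" -> buffer=iIz?????QmjFAsKEj -> prefix_len=3
Fragment 5: offset=3 data="lg" -> buffer=iIzlg???QmjFAsKEj -> prefix_len=5
Fragment 6: offset=5 data="JGh" -> buffer=iIzlgJGhQmjFAsKEj -> prefix_len=17

Answer: 0 3 3 3 5 17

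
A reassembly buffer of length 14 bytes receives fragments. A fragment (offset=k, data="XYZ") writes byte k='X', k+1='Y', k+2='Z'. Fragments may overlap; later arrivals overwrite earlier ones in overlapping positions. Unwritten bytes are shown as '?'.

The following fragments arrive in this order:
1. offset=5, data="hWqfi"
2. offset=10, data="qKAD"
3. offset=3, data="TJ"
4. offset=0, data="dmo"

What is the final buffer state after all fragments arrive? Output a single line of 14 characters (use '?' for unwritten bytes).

Fragment 1: offset=5 data="hWqfi" -> buffer=?????hWqfi????
Fragment 2: offset=10 data="qKAD" -> buffer=?????hWqfiqKAD
Fragment 3: offset=3 data="TJ" -> buffer=???TJhWqfiqKAD
Fragment 4: offset=0 data="dmo" -> buffer=dmoTJhWqfiqKAD

Answer: dmoTJhWqfiqKAD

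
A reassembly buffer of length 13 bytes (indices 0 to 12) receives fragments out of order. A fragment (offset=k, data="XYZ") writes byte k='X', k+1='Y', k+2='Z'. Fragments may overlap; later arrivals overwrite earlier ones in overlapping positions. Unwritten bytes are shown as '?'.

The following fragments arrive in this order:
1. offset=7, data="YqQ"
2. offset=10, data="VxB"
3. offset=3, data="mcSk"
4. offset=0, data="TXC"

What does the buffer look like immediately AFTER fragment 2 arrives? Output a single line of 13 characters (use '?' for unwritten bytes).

Fragment 1: offset=7 data="YqQ" -> buffer=???????YqQ???
Fragment 2: offset=10 data="VxB" -> buffer=???????YqQVxB

Answer: ???????YqQVxB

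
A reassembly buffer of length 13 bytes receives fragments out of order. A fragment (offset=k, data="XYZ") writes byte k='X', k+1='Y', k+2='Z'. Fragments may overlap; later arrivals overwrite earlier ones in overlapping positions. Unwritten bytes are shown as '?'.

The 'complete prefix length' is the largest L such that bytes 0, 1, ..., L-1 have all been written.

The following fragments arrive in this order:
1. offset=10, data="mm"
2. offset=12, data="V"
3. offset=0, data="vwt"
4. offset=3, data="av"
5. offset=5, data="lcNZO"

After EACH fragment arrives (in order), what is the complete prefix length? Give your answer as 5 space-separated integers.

Answer: 0 0 3 5 13

Derivation:
Fragment 1: offset=10 data="mm" -> buffer=??????????mm? -> prefix_len=0
Fragment 2: offset=12 data="V" -> buffer=??????????mmV -> prefix_len=0
Fragment 3: offset=0 data="vwt" -> buffer=vwt???????mmV -> prefix_len=3
Fragment 4: offset=3 data="av" -> buffer=vwtav?????mmV -> prefix_len=5
Fragment 5: offset=5 data="lcNZO" -> buffer=vwtavlcNZOmmV -> prefix_len=13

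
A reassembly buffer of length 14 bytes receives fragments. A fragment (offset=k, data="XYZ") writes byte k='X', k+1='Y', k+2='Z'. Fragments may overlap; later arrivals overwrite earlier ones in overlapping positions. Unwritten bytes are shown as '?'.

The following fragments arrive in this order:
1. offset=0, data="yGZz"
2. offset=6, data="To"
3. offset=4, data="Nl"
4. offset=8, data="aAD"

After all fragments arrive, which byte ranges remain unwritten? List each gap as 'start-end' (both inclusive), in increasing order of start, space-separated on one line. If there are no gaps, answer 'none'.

Fragment 1: offset=0 len=4
Fragment 2: offset=6 len=2
Fragment 3: offset=4 len=2
Fragment 4: offset=8 len=3
Gaps: 11-13

Answer: 11-13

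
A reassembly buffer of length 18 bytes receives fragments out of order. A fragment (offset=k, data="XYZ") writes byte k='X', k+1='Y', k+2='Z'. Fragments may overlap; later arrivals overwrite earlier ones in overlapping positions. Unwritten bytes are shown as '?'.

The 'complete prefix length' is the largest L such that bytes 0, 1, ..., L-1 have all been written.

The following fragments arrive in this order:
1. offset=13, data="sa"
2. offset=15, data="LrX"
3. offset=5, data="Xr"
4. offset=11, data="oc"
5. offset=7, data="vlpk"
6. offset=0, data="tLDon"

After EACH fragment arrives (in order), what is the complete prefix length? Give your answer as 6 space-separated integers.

Fragment 1: offset=13 data="sa" -> buffer=?????????????sa??? -> prefix_len=0
Fragment 2: offset=15 data="LrX" -> buffer=?????????????saLrX -> prefix_len=0
Fragment 3: offset=5 data="Xr" -> buffer=?????Xr??????saLrX -> prefix_len=0
Fragment 4: offset=11 data="oc" -> buffer=?????Xr????ocsaLrX -> prefix_len=0
Fragment 5: offset=7 data="vlpk" -> buffer=?????XrvlpkocsaLrX -> prefix_len=0
Fragment 6: offset=0 data="tLDon" -> buffer=tLDonXrvlpkocsaLrX -> prefix_len=18

Answer: 0 0 0 0 0 18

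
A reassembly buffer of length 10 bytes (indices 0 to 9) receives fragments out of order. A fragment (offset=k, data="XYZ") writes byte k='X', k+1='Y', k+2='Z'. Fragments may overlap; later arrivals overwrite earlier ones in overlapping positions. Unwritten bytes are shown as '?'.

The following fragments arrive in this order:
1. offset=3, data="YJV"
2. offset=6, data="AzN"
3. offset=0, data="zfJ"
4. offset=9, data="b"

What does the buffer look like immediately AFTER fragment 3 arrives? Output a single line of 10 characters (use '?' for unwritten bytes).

Fragment 1: offset=3 data="YJV" -> buffer=???YJV????
Fragment 2: offset=6 data="AzN" -> buffer=???YJVAzN?
Fragment 3: offset=0 data="zfJ" -> buffer=zfJYJVAzN?

Answer: zfJYJVAzN?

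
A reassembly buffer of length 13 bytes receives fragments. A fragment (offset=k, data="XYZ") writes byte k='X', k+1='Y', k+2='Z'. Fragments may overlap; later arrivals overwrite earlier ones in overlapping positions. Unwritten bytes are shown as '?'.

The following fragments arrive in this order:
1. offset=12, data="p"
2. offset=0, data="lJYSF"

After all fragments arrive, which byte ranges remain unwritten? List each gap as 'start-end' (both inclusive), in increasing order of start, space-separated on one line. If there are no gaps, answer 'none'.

Answer: 5-11

Derivation:
Fragment 1: offset=12 len=1
Fragment 2: offset=0 len=5
Gaps: 5-11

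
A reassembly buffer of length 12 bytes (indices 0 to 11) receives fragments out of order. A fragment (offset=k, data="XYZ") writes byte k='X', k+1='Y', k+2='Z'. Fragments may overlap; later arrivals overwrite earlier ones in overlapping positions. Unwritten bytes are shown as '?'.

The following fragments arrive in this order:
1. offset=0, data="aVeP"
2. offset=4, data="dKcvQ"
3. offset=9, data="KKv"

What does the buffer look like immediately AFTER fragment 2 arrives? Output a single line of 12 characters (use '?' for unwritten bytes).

Answer: aVePdKcvQ???

Derivation:
Fragment 1: offset=0 data="aVeP" -> buffer=aVeP????????
Fragment 2: offset=4 data="dKcvQ" -> buffer=aVePdKcvQ???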